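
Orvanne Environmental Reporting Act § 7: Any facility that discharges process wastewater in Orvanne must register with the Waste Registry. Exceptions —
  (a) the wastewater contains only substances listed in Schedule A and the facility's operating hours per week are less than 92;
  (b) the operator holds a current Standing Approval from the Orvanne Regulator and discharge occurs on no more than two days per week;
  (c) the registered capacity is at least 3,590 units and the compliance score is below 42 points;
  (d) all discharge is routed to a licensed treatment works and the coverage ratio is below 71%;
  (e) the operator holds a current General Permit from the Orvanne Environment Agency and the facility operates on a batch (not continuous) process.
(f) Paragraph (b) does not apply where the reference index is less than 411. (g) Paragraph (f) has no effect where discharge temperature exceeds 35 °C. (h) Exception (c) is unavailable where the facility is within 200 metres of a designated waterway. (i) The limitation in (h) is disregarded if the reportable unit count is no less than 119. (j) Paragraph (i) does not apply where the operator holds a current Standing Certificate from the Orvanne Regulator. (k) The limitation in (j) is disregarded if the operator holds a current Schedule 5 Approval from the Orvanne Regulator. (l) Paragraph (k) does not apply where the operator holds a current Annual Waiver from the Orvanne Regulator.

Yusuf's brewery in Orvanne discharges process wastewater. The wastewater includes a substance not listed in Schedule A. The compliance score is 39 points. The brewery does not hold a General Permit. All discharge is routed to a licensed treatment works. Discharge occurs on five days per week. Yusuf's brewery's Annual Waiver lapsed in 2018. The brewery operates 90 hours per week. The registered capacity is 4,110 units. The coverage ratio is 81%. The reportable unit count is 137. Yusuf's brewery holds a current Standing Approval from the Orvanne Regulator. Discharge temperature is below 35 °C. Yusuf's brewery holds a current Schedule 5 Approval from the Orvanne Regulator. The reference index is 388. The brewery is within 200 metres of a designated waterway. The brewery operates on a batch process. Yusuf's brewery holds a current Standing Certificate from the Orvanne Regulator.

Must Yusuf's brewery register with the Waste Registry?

No — exception (c) applies; Yusuf's brewery is not required to register with the Waste Registry.

Exception (a) fails — the wastewater includes a non-Schedule-A substance.
Exception (b) does not apply: discharge occurs on five days per week.
Exception (c): the registered capacity is 4,110 units, meeting the 3,590 units threshold; the compliance score is 39 points, below the 42 points limit — every condition holds. As to paragraphs (h)–(l): (h) is triggered (the brewery is within 200 m of a designated waterway), but is overridden by (i): (i) operates — the reportable unit count is 137, meeting the 119 threshold. (j) would limit (i) — a current Standing Certificate is held — but (k) sets (j) aside: (k) operates against (j): a current Schedule 5 Approval is held. (l) is not engaged (there is no Annual Waiver in force), so (k) stands. Exception (c) stands.
Exception (d) fails — the coverage ratio is 81%, not below 71%.
Exception (e) requires that the operator holds a current General Permit from the Orvanne Environment Agency; but no General Permit is held, so (e) is unavailable.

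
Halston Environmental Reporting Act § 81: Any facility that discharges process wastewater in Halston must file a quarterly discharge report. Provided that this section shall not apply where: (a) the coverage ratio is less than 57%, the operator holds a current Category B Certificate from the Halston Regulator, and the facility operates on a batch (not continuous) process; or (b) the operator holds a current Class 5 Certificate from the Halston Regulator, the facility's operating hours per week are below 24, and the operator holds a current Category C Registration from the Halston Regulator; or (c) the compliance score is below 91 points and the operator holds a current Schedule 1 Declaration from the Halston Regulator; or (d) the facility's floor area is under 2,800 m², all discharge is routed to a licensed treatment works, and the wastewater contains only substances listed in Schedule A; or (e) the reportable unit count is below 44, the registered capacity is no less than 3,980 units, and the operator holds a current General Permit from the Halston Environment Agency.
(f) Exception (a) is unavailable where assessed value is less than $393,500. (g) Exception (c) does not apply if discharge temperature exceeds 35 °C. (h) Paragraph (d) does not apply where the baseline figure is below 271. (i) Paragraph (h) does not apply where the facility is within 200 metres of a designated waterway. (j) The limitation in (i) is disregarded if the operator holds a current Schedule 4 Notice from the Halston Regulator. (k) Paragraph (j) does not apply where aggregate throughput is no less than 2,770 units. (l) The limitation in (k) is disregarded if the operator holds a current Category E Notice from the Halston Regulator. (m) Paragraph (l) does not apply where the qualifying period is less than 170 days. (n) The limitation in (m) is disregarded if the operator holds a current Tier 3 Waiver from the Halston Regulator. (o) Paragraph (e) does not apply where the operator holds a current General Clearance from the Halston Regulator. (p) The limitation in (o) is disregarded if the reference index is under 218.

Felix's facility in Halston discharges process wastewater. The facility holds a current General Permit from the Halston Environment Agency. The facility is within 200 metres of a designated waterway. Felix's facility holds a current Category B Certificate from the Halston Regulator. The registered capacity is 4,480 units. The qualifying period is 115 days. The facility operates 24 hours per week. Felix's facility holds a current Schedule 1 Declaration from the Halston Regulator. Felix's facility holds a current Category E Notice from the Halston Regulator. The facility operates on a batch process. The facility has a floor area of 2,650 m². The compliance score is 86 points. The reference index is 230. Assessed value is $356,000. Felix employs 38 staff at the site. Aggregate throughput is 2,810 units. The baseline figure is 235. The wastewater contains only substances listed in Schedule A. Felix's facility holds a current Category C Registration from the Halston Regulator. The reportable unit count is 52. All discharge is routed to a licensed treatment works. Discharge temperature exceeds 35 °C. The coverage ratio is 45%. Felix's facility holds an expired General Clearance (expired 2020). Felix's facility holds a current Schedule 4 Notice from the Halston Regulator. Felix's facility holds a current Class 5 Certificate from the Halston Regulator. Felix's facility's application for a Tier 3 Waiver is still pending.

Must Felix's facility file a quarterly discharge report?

No — exception (d) applies; Felix's facility is not required to file a quarterly discharge report.

Exception (a): the coverage ratio is 45%, less than the 57% limit; a current Category B Certificate is held; the facility operates on a batch process — every condition holds. But applying paragraph (f): (f) is triggered — assessed value is $356,000, less than the $393,500 limit. So (a) is unavailable.
Exception (b) fails — the facility's operating hours per week are 24, not below 24.
All of (c)'s requirements are met (the compliance score is 86 points, below the 91 points limit; a current Schedule 1 Declaration is held). But applying paragraph (g): (g) operates — discharge temperature exceeds 35 °C. (c) is therefore removed.
Exception (d)'s conditions are all satisfied: the facility's floor area is 2,650 m², under the 2,800 m² limit; discharge is routed to a licensed treatment works; the wastewater is Schedule-A-only. Under paragraphs (h)–(n): (h) is engaged (the baseline figure is 235, below the 271 limit), but is displaced by (i): (i) is engaged — the facility is within 200 m of a designated waterway. (j) applies (a current Schedule 4 Notice is held), but yields to (k): (k) is engaged — aggregate throughput is 2,810 units, meeting the 2,770 units threshold. (l) would limit (k) — a current Category E Notice is held — but (m) sets (l) aside: (m) operates against (l): the qualifying period is 115 days, less than the 170 days limit. (n), which would lift (m), is inapplicable — the Tier 3 Waiver is not current. So (d) applies.
Exception (e) fails — the reportable unit count is 52, not below 44.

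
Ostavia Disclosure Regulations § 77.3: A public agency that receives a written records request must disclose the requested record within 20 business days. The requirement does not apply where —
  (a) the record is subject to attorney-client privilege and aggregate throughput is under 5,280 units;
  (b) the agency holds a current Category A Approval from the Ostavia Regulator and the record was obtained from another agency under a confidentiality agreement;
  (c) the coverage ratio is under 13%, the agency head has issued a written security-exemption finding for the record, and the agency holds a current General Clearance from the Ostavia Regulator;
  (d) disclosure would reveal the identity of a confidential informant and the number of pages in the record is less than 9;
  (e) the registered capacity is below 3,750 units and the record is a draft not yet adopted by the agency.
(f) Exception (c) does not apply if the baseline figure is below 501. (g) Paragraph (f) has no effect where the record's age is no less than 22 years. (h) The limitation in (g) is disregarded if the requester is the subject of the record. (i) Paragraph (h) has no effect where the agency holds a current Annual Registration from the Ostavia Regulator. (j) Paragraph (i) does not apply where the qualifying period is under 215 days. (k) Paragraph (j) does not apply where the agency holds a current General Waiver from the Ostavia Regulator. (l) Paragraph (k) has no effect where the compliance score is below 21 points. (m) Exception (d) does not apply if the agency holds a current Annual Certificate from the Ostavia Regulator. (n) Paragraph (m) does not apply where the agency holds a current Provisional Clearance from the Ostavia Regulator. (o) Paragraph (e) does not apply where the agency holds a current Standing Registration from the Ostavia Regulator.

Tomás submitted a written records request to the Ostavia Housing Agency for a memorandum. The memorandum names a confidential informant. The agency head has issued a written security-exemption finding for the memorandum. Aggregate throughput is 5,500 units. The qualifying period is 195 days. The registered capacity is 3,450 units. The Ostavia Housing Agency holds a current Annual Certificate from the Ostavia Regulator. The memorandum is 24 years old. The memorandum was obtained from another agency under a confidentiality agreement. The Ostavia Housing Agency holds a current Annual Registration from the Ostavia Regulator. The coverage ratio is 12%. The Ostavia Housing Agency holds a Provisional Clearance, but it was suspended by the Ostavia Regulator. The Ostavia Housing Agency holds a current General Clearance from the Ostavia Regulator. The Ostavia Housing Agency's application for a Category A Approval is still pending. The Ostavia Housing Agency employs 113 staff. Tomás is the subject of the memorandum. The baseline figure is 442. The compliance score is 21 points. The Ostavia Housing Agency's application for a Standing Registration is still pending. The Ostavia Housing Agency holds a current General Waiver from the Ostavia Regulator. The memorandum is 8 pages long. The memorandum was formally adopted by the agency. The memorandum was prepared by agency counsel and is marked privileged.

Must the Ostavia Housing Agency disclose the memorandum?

No — exception (c) applies; the Ostavia Housing Agency is not required to disclose the memorandum.

Exception (a) fails — aggregate throughput is 5,500 units, not under 5,280 units.
Exception (b) does not apply: no current Category A Approval is held.
Exception (c): the coverage ratio is 12%, under the 13% limit; a written security-exemption finding has been issued; a current General Clearance is held — every condition holds. As to paragraphs (f)–(l): (f) would limit (c) — the baseline figure is 442, below the 501 limit — but (g) sets (f) aside: (g) applies — the record's age is 24 years, meeting the 22 years threshold. (h) would limit (g) — Tomás is the subject of the memorandum — but (i) sets (h) aside: (i) operates against (h): a current Annual Registration is held. (j) would limit (i) — the qualifying period is 195 days, under the 215 days limit — but (k) sets (j) aside: (k) is triggered — a current General Waiver is held. (l) is not triggered (the compliance score is 21 points, not below 21 points), so (k) stands. (c) remains available.
Exception (d): the memorandum names a confidential informant; the number of pages in the record is 8, less than the 9 limit — every condition holds. However, paragraphs (m)–(n) must be considered: (m) operates against (d): a current Annual Certificate is held. (n), which would lift (m), is inapplicable — there is no Provisional Clearance in force. (d) is therefore removed.
Exception (e) fails — the memorandum has been formally adopted.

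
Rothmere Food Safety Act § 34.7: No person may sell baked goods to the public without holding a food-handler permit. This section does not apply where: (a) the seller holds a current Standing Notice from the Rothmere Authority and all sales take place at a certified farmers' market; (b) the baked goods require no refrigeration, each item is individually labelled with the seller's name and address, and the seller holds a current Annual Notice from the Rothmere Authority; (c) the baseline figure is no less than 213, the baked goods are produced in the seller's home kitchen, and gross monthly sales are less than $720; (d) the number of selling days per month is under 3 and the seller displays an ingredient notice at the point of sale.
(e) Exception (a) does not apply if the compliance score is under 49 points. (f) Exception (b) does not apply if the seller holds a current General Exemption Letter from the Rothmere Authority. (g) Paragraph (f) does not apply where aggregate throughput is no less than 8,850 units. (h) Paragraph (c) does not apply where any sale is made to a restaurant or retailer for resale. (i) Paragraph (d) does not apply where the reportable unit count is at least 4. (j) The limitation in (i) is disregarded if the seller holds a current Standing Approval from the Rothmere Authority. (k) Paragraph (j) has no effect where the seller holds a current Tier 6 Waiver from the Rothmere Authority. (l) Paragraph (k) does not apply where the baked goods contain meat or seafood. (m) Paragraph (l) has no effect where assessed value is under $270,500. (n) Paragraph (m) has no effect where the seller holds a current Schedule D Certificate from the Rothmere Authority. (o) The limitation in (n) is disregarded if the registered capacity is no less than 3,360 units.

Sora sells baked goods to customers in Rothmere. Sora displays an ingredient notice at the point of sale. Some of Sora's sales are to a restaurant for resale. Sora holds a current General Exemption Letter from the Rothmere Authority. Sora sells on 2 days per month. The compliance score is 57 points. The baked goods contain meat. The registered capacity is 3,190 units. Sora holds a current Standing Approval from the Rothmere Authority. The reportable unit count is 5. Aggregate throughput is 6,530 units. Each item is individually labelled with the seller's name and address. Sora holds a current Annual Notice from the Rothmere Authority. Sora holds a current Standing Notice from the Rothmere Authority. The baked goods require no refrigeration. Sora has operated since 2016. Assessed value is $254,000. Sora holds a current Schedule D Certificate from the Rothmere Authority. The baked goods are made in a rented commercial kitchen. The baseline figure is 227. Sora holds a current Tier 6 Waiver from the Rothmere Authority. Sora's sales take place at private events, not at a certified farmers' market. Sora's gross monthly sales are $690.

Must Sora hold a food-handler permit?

Exception (a) does not apply: sales are at private events, not a certified farmers' market.
Exception (b): the baked goods are shelf-stable; items are individually labelled; a current Annual Notice is held — every condition holds. But: (f) operates against (b): a current General Exemption Letter is held. (g), which would lift (f), is not engaged — aggregate throughput is 6,530 units, short of 8,850 units. Exception (b) does not apply.
Exception (c) does not apply: the baked goods are made in a commercial kitchen, not a home kitchen.
All of (d)'s requirements are met (the number of selling days per month is 2, under the 3 limit; an ingredient notice is displayed). As to paragraphs (i)–(o): (i) operates (the reportable unit count is 5, meeting the 4 threshold), but is set aside by (j): (j) operates — a current Standing Approval is held. (k) would limit (j) — a current Tier 6 Waiver is held — but (l) sets (k) aside: (l) operates against (k): the baked goods contain meat. (m) is engaged (assessed value is $254,000, under the $270,500 limit), but yields to (n): (n) operates — a current Schedule D Certificate is held. (o) is not triggered (the registered capacity is 3,190 units, short of 3,360 units), so (n) stands. Exception (d) stands.

No — exception (d) applies; Sora is not required to hold a food-handler permit.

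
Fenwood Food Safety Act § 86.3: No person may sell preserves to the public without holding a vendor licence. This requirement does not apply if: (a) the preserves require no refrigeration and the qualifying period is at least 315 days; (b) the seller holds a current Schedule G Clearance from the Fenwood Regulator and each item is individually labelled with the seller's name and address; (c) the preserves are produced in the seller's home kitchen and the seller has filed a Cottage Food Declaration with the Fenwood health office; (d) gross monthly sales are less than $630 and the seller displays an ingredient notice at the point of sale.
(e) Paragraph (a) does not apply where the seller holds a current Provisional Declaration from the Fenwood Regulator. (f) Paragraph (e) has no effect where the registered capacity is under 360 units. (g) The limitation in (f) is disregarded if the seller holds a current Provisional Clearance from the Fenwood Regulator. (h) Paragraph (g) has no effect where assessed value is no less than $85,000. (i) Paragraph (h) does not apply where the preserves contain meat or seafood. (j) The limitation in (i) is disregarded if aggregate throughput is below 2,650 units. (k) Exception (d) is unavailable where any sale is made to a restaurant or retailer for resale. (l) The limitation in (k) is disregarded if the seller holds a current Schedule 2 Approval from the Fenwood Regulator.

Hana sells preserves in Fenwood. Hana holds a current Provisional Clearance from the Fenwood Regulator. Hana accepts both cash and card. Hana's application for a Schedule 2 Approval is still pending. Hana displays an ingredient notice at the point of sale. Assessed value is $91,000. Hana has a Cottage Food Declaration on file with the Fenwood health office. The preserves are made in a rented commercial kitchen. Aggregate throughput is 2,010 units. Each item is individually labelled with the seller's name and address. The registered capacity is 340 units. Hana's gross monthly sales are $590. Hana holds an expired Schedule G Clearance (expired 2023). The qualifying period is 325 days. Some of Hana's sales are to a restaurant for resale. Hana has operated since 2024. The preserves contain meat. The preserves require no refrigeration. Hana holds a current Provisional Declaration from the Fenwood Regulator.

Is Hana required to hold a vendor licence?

No — exception (a) applies; Hana is not required to hold a vendor licence.

Exception (a): the preserves are shelf-stable; the qualifying period is 325 days, meeting the 315 days threshold — every condition holds. Under paragraphs (e)–(j): (e) would limit (a) — a current Provisional Declaration is held — but (f) sets (e) aside: (f) applies — the registered capacity is 340 units, under the 360 units limit. (g) would limit (f) — a current Provisional Clearance is held — but (h) sets (g) aside: (h) operates — assessed value is $91,000, meeting the $85,000 threshold. (i) would limit (h) — the preserves contain meat — but (j) sets (i) aside: (j) operates against (i): aggregate throughput is 2,010 units, below the 2,650 units limit. (a) remains available.
Exception (b) does not apply: there is no Schedule G Clearance in force.
Exception (c) requires that the preserves are produced in the seller's home kitchen; but the preserves are made in a commercial kitchen, not a home kitchen, so (c) is unavailable.
All of (d)'s requirements are met (gross monthly sales are $590, less than the $630 limit; an ingredient notice is displayed). Turning to paragraphs (k)–(l): (k) operates against (d): some sales are to a restaurant for resale. (l), which would lift (k), does not operate here — there is no Schedule 2 Approval in force. (d) is therefore removed.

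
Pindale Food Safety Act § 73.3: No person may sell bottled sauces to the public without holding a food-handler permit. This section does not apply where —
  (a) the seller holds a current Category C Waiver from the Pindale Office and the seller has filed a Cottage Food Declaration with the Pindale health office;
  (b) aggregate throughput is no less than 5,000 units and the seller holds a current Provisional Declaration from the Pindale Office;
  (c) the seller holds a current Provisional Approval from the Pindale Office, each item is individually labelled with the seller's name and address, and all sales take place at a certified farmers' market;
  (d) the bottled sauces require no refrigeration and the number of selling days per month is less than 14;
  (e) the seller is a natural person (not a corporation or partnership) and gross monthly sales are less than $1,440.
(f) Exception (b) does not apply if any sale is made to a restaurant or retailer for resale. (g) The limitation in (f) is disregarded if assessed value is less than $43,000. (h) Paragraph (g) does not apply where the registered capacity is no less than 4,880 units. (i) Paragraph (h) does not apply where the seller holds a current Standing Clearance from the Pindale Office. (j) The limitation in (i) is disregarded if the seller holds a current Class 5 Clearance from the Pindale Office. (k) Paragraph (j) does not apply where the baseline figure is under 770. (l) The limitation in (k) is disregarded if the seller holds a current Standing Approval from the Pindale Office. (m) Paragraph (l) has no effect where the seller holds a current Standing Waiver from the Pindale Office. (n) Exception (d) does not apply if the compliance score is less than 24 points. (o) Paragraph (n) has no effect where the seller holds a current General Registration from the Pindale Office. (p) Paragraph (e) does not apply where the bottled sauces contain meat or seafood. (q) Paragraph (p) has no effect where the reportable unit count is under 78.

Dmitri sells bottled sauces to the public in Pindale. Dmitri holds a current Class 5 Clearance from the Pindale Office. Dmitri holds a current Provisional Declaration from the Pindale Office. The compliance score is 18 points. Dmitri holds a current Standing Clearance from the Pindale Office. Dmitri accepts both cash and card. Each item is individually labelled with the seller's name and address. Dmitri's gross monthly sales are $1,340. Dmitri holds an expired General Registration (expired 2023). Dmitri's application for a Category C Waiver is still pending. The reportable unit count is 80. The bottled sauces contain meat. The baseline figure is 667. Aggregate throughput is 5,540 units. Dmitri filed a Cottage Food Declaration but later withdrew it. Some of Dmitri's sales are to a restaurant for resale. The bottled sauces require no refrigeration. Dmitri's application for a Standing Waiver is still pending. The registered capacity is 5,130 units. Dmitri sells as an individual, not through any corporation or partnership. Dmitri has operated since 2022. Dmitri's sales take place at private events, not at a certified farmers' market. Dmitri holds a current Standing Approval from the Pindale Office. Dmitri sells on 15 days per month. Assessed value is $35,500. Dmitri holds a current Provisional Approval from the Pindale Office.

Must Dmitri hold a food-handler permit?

Yes — Dmitri must hold a food-handler permit.

Exception (a) fails — there is no Category C Waiver in force.
Exception (b)'s conditions are all satisfied: aggregate throughput is 5,540 units, meeting the 5,000 units threshold; a current Provisional Declaration is held. However, paragraphs (f)–(m) must be considered: (f) operates against (b): some sales are to a restaurant for resale. (g) is triggered (assessed value is $35,500, less than the $43,000 limit), but is set aside by (h): (h) operates against (g): the registered capacity is 5,130 units, meeting the 4,880 units threshold. (i) would limit (h) — a current Standing Clearance is held — but (j) sets (i) aside: (j) operates against (i): a current Class 5 Clearance is held. (k) would limit (j) — the baseline figure is 667, under the 770 limit — but (l) sets (k) aside: (l) is engaged — a current Standing Approval is held. (m) is not engaged (the Standing Waiver is not current), so (l) stands. So (b) is unavailable.
Exception (c) fails — sales are at private events, not a certified farmers' market.
Exception (d) does not apply: the number of selling days per month is 15, not less than 14.
Exception (e) is satisfied on its face — the seller is a natural person; gross monthly sales are $1,340, less than the $1,440 limit. However, paragraphs (p)–(q) must be considered: (p) operates against (e): the bottled sauces contain meat. (q) is inapplicable (the reportable unit count is 80, not under 78), so (p) stands. Exception (e) does not apply.
No exception applies. The general rule governs.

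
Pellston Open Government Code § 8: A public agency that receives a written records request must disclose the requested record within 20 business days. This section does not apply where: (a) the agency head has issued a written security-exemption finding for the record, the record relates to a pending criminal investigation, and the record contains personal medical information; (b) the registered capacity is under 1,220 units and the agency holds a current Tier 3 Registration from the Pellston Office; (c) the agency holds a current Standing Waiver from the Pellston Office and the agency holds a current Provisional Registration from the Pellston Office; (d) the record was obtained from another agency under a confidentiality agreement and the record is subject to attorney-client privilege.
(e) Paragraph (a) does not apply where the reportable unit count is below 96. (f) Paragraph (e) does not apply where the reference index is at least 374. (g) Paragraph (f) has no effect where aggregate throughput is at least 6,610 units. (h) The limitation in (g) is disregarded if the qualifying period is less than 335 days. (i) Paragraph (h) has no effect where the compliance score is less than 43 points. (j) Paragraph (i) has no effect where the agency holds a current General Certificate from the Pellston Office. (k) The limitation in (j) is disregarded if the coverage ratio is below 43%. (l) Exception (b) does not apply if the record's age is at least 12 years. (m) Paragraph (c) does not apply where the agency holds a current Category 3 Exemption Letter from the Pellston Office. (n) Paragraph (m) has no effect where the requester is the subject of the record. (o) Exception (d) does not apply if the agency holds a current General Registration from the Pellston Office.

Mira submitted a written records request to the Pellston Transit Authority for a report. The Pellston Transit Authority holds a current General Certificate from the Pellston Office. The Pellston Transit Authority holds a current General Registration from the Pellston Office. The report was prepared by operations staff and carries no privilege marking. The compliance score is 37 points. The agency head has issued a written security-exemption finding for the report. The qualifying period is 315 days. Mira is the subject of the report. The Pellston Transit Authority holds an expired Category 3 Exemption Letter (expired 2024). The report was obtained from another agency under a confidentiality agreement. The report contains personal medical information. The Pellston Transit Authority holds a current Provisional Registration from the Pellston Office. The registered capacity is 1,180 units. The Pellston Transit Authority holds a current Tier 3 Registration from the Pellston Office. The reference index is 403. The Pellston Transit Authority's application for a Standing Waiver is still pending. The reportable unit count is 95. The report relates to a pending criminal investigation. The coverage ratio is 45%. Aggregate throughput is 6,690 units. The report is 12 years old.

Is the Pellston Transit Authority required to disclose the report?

No — exception (a) applies; the Pellston Transit Authority is not required to disclose the report.

Exception (a): a written security-exemption finding has been issued; the report relates to a pending investigation; the report contains personal medical information — every condition holds. Under paragraphs (e)–(k): (e) is engaged (the reportable unit count is 95, below the 96 limit), but is overridden by (f): (f) operates against (e): the reference index is 403, meeting the 374 threshold. (g) would limit (f) — aggregate throughput is 6,690 units, meeting the 6,610 units threshold — but (h) sets (g) aside: (h) applies — the qualifying period is 315 days, less than the 335 days limit. (i) would limit (h) — the compliance score is 37 points, less than the 43 points limit — but (j) sets (i) aside: (j) operates against (i): a current General Certificate is held. (k) is inapplicable (the coverage ratio is 45%, not below 43%), so (j) stands. (a) remains available.
Exception (b)'s conditions are all satisfied: the registered capacity is 1,180 units, under the 1,220 units limit; a current Tier 3 Registration is held. Turning to paragraph (l): (l) operates against (b): the record's age is 12 years, meeting the 12 years threshold. (b) is therefore removed.
Exception (c) requires that the agency holds a current Standing Waiver from the Pellston Office; but there is no Standing Waiver in force, so (c) is unavailable.
Exception (d) requires that the record is subject to attorney-client privilege; but the report carries no privilege marking, so (d) is unavailable.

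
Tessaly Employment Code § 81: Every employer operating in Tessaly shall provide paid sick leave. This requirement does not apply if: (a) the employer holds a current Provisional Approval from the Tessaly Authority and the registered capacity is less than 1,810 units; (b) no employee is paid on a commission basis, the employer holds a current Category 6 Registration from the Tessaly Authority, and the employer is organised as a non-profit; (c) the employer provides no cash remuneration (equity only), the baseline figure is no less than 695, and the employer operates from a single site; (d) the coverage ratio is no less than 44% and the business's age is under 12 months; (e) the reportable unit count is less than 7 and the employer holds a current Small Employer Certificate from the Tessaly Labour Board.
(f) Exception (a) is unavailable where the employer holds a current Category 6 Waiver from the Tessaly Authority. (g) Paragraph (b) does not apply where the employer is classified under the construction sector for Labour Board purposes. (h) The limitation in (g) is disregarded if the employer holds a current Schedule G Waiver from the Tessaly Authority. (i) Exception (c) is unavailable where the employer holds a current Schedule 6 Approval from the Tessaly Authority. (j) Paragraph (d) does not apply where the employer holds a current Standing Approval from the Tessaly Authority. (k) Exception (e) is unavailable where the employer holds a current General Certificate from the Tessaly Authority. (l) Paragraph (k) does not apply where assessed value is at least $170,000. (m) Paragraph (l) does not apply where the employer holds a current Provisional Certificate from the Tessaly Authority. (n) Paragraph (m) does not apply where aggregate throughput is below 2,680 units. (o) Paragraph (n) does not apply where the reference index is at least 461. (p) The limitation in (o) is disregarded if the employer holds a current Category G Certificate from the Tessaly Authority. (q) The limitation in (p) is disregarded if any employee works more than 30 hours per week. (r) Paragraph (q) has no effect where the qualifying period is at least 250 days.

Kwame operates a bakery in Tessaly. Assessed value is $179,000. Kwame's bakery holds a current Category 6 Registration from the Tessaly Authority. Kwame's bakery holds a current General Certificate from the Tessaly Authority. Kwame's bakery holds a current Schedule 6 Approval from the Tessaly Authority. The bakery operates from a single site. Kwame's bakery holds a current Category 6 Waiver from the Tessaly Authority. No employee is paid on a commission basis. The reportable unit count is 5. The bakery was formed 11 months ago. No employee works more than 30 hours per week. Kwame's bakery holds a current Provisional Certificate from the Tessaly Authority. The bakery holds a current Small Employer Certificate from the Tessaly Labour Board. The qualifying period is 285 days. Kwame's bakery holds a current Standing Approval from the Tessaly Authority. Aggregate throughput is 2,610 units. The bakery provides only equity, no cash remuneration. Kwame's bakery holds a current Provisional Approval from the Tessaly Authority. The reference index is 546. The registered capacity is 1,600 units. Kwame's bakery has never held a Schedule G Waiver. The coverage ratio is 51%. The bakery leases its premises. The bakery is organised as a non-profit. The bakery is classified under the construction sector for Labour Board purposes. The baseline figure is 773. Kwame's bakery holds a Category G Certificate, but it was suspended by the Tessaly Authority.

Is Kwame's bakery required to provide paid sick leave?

All of (a)'s requirements are met (a current Provisional Approval is held; the registered capacity is 1,600 units, less than the 1,810 units limit). But applying paragraph (f): (f) is triggered — a current Category 6 Waiver is held. So (a) is unavailable.
Exception (b)'s conditions are all satisfied: no employee is paid on commission; a current Category 6 Registration is held; the employer is a non-profit. However, paragraphs (g)–(h) must be considered: (g) applies — the bakery is classified under the construction sector. (h) does not operate here (the Schedule G Waiver is not current), so (g) stands. So (b) is unavailable.
Exception (c) is satisfied on its face — remuneration is equity-only; the baseline figure is 773, meeting the 695 threshold; the employer operates from a single site. But: (i) applies — a current Schedule 6 Approval is held. Exception (c) does not apply.
Exception (d): the coverage ratio is 51%, meeting the 44% threshold; the business's age is 11 months, under the 12 months limit — every condition holds. But applying paragraph (j): (j) operates against (d): a current Standing Approval is held. Exception (d) does not apply.
Exception (e): the reportable unit count is 5, less than the 7 limit; a current Small Employer Certificate is held — every condition holds. However, paragraphs (k)–(r) must be considered: (k) operates — a current General Certificate is held. (l) would limit (k) — assessed value is $179,000, meeting the $170,000 threshold — but (m) sets (l) aside: (m) operates against (l): a current Provisional Certificate is held. (n) would limit (m) — aggregate throughput is 2,610 units, below the 2,680 units limit — but (o) sets (n) aside: (o) operates against (n): the reference index is 546, meeting the 461 threshold. (p) is not triggered (no current Category G Certificate is held), so (o) stands. Exception (e) does not apply.
No exception applies. The general rule governs.

Yes — Kwame's bakery must provide paid sick leave.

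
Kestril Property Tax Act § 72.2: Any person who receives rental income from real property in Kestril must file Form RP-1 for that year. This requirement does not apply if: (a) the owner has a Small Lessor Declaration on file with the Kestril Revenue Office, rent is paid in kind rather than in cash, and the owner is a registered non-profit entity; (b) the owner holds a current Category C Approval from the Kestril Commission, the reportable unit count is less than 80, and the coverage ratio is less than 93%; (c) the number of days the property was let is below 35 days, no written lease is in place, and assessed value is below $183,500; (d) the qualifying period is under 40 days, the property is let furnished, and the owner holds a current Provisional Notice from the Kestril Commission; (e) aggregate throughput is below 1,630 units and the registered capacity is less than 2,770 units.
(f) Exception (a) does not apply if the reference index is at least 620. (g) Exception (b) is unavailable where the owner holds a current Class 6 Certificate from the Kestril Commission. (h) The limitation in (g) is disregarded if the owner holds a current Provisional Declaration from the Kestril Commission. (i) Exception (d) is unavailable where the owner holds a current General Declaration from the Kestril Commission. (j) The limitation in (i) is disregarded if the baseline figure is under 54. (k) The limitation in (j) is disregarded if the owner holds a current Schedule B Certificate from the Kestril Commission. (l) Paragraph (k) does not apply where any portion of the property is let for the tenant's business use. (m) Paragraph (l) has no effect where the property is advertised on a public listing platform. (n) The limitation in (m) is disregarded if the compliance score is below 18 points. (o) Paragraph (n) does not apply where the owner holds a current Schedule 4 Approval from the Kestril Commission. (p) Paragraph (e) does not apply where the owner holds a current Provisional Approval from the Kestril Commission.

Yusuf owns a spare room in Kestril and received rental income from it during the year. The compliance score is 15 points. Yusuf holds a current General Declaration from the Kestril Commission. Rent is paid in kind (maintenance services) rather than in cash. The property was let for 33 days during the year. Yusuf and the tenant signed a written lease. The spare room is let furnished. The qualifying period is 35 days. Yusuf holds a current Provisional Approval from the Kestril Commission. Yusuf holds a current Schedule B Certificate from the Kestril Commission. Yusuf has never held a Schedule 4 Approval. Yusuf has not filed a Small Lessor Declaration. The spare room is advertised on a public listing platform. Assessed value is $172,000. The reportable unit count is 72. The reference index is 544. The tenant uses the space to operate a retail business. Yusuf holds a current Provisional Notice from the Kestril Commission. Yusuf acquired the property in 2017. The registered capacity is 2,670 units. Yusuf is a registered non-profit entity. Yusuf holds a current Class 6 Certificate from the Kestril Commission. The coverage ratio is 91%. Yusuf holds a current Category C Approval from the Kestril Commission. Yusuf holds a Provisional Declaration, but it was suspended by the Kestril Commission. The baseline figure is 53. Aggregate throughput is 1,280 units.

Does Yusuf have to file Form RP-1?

Exception (a) fails — no Small Lessor Declaration is on file.
Exception (b) is satisfied on its face — a current Category C Approval is held; the reportable unit count is 72, less than the 80 limit; the coverage ratio is 91%, less than the 93% limit. Turning to paragraphs (g)–(h): (g) applies — a current Class 6 Certificate is held. (h), which would lift (g), is not engaged — no current Provisional Declaration is held. Exception (b) does not apply.
Exception (c) requires that no written lease is in place; but a written lease is in place, so (c) is unavailable.
Exception (d): the qualifying period is 35 days, under the 40 days limit; the property is let furnished; a current Provisional Notice is held — every condition holds. Applying paragraphs (i)–(o): (i) would limit (d) — a current General Declaration is held — but (j) sets (i) aside: (j) operates — the baseline figure is 53, under the 54 limit. (k) is engaged (a current Schedule B Certificate is held), but is itself disapplied by (l): (l) operates against (k): the space is let for business use. (m) is triggered (the property is publicly advertised), but is overridden by (n): (n) is engaged — the compliance score is 15 points, below the 18 points limit. (o), which would lift (n), is not engaged — the Schedule 4 Approval is not current. So (d) applies.
Exception (e): aggregate throughput is 1,280 units, below the 1,630 units limit; the registered capacity is 2,670 units, less than the 2,770 units limit — every condition holds. Turning to paragraph (p): (p) operates — a current Provisional Approval is held. (e) is therefore removed.

No — exception (d) applies; Yusuf is not required to file Form RP-1.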